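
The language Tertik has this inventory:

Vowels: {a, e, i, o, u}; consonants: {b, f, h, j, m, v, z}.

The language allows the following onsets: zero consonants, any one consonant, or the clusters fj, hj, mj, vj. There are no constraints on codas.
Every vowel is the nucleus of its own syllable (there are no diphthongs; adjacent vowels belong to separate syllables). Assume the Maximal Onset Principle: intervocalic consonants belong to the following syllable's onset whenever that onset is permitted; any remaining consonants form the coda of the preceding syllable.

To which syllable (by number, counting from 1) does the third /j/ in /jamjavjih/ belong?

Vowels present: a, a, i; each is a nucleus, giving 3 syllables.
/a…a/ gap (V1→V2): /mj/ — entire cluster is a permitted onset → onset /mj/, coda ∅.
/a…i/ gap (V2→V3): cluster /vj/ — /vj/ is itself a permitted onset, so the whole cluster goes right; preceding coda = ∅.
Putting it together: ja.mja.vjih.
The third /j/ is in the onset of syllable 3 (/vjih/).

3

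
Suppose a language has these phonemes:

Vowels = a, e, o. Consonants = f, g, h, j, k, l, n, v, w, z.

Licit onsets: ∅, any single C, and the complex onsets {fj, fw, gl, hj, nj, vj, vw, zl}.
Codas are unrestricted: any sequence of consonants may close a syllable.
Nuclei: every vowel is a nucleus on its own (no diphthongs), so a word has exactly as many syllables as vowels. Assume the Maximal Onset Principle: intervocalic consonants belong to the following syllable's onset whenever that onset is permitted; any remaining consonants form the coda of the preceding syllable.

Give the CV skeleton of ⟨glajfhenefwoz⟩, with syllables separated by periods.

CCVCC.CV.CV.CCVC

Nuclei (vowels): a, e, e, o → 4 syllables.
σ1/σ2 boundary: /jfh/ — longest licit onset from the right is /h/, leaving /jf/ as coda.
σ2/σ3 boundary: /n/ is a single consonant, so it becomes the next onset.
σ3/σ4 boundary: /fw/ — entire cluster is a permitted onset → onset /fw/, coda ∅.
Syllabification: glajf.he.ne.fwoz.
Mapping each syllable to C/V: /glajf/ → CCVCC, /he/ → CV, /ne/ → CV, /fwoz/ → CCVC.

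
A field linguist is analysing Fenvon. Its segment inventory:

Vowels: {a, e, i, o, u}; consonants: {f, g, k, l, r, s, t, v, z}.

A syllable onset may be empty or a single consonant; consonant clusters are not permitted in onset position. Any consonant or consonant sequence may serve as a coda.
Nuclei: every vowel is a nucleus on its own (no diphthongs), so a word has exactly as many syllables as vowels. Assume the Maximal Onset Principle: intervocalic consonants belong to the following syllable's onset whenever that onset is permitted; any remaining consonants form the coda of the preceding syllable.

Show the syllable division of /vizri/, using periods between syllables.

viz.ri

Nuclei (vowels): i, i → 2 syllables.
Between /i/ (V1) and /i/ (V2): /zr/ splits as /z/ + /r/ (/r/ is the longest suffix that is a licit onset).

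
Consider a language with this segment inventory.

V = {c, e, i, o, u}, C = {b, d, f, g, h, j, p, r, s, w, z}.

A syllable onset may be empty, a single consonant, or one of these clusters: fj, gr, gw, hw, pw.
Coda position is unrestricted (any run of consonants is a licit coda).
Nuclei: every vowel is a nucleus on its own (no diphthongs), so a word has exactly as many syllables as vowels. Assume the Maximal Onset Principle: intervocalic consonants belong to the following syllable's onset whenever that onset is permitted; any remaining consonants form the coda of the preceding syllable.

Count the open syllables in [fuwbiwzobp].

0

The vowels are u, i, o — 3 nuclei, so 3 syllables.
Between /u/ (V1) and /i/ (V2): /wb/ — longest licit onset from the right is /b/, leaving /w/ as coda.
Between /i/ (V2) and /o/ (V3): cluster /wz/ — the longest permitted-onset suffix is /z/; onset = /z/, preceding coda = /w/.
Syllabification: fuw.biw.zobp.
Classifying each syllable: /fuw/ (closed), /biw/ (closed), /zobp/ (closed).
Open syllables: 0.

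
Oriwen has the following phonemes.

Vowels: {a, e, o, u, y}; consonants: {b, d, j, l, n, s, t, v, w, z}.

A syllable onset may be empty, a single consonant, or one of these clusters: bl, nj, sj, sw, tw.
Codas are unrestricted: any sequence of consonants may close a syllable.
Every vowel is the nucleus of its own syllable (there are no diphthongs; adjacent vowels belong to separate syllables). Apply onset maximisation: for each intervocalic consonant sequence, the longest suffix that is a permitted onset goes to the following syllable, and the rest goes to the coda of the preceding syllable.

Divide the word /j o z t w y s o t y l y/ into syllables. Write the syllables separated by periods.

The vowels are o, y, o, y, y — 5 nuclei, so 5 syllables.
/o…y/ gap (V1→V2): cluster /ztw/ — the longest permitted-onset suffix is /tw/; onset = /tw/, preceding coda = /z/.
/y…o/ gap (V2→V3): /s/ is a single consonant, so it becomes the next onset.
/o…y/ gap (V3→V4): just /t/ — single C goes to the following onset.
/y…y/ gap (V4→V5): just /l/ — single C goes to the following onset.

joz.twy.so.ty.ly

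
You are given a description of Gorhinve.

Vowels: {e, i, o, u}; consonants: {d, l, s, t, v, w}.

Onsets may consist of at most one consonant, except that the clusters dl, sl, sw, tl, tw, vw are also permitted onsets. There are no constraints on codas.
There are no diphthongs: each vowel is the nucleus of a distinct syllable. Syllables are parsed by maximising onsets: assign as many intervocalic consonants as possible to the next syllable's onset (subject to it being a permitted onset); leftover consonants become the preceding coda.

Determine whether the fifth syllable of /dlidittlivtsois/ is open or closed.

closed

Nuclei (vowels): i, i, i, o, i → 5 syllables.
Between /i/ (V1) and /i/ (V2): just /d/ — single C goes to the following onset.
Between /i/ (V2) and /i/ (V3): /ttl/; trying suffixes from longest down, /tl/ is the first permitted one, so coda /t/ | onset /tl/.
Between /i/ (V3) and /o/ (V4): /vts/; trying suffixes from longest down, /s/ is the first permitted one, so coda /vt/ | onset /s/.
Between /o/ (V4) and /i/ (V5): no consonants, so the boundary falls immediately after /o/.
Putting it together: dli.dit.tlivt.so.is.
Syllable 5 is /is/ with coda /s/, so it is closed.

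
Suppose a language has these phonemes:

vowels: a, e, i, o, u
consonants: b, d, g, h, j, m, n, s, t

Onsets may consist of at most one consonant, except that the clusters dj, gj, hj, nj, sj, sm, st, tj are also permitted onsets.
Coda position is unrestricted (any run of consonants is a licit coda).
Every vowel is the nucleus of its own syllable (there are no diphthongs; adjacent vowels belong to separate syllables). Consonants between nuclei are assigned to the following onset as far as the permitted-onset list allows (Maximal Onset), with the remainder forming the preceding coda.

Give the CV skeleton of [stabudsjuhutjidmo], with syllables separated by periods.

CCV.CVC.CCV.CV.CCVC.CV

Nuclei (vowels): a, u, u, u, i, o → 6 syllables.
V1 /a/ – V2 /u/: /b/ is a single consonant, so it becomes the next onset.
V2 /u/ – V3 /u/: /dsj/ splits as /d/ + /sj/ (/sj/ is the longest suffix that is a licit onset).
V3 /u/ – V4 /u/: just /h/ — single C goes to the following onset.
V4 /u/ – V5 /i/: cluster /tj/ — /tj/ is itself a permitted onset, so the whole cluster goes right; preceding coda = ∅.
V5 /i/ – V6 /o/: /dm/; trying suffixes from longest down, /m/ is the first permitted one, so coda /d/ | onset /m/.
So the parse is sta.bud.sju.hu.tjid.mo.
Mapping each syllable to C/V: /sta/ → CCV, /bud/ → CVC, /sju/ → CCV, /hu/ → CV, /tjid/ → CCVC, /mo/ → CV.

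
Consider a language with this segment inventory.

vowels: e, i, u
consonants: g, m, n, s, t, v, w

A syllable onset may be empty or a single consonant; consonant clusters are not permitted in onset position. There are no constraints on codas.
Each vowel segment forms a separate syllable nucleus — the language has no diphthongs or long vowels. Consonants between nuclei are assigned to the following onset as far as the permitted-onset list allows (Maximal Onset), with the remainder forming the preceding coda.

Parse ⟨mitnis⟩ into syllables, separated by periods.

Nuclei (vowels): i, i → 2 syllables.
V1 /i/ – V2 /i/: /tn/ — longest licit onset from the right is /n/, leaving /t/ as coda.

mit.nis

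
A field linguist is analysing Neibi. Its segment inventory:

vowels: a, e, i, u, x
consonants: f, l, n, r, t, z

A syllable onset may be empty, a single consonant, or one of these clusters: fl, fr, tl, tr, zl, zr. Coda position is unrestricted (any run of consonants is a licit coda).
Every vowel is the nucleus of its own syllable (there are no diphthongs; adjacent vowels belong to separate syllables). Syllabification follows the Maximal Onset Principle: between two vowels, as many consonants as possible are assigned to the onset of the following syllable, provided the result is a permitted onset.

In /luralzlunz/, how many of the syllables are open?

1

Vowels present: u, a, u; each is a nucleus, giving 3 syllables.
V1 /u/ – V2 /a/: /r/ is a single consonant, so it becomes the next onset.
V2 /a/ – V3 /u/: cluster /lzl/ — the longest permitted-onset suffix is /zl/; onset = /zl/, preceding coda = /l/.
Syllabification: lu.ral.zlunz.
Classifying each syllable: /lu/ (open), /ral/ (closed), /zlunz/ (closed).
Open syllables: 1.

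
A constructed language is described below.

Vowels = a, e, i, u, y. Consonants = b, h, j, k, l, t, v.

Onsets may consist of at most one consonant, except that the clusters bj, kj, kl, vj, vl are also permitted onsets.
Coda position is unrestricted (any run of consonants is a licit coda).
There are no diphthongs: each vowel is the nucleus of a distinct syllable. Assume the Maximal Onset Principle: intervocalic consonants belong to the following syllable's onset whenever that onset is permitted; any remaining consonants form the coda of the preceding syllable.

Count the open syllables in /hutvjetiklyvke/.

Nuclei (vowels): u, e, i, y, e → 5 syllables.
V1 /u/ – V2 /e/: /tvj/ — longest licit onset from the right is /vj/, leaving /t/ as coda.
V2 /e/ – V3 /i/: /t/ is a single consonant, so it becomes the next onset.
V3 /i/ – V4 /y/: /kl/ is a licit onset in full, so it all attaches to the next syllable.
V4 /y/ – V5 /e/: cluster /vk/ — the longest permitted-onset suffix is /k/; onset = /k/, preceding coda = /v/.
Result: hut.vje.ti.klyv.ke.
Classifying each syllable: /hut/ (closed), /vje/ (open), /ti/ (open), /klyv/ (closed), /ke/ (open).
Open syllables: 3.

3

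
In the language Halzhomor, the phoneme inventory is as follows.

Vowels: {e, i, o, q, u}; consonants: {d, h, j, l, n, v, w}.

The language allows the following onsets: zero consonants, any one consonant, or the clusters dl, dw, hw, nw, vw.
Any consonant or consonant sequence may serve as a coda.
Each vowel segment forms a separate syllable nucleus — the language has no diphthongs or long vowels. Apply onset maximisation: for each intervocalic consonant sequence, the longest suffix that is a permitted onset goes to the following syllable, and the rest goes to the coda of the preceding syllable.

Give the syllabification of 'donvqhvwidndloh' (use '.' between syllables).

don.vqh.vwidn.dloh

Nuclei (vowels): o, q, i, o → 4 syllables.
V1 /o/ – V2 /q/: /nv/; trying suffixes from longest down, /v/ is the first permitted one, so coda /n/ | onset /v/.
V2 /q/ – V3 /i/: cluster /hvw/ — the longest permitted-onset suffix is /vw/; onset = /vw/, preceding coda = /h/.
V3 /i/ – V4 /o/: cluster /dndl/ — the longest permitted-onset suffix is /dl/; onset = /dl/, preceding coda = /dn/.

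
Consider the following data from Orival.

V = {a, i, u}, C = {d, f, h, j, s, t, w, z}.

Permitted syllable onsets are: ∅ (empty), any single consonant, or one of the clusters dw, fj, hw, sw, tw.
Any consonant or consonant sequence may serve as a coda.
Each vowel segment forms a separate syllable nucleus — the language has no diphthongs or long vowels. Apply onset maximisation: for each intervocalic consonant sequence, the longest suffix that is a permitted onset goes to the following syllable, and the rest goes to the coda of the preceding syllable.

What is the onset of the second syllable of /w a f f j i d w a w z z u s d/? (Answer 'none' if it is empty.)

Vowels present: a, i, a, u; each is a nucleus, giving 4 syllables.
σ1/σ2 boundary: /ffj/ splits as /f/ + /fj/ (/fj/ is the longest suffix that is a licit onset).
σ2/σ3 boundary: cluster /dw/ — /dw/ is itself a permitted onset, so the whole cluster goes right; preceding coda = ∅.
σ3/σ4 boundary: /wzz/; trying suffixes from longest down, /z/ is the first permitted one, so coda /wz/ | onset /z/.
Putting it together: waf.fji.dwawz.zusd.
Syllable 2 is /fji/: onset /fj/, nucleus /i/, coda ∅.

fj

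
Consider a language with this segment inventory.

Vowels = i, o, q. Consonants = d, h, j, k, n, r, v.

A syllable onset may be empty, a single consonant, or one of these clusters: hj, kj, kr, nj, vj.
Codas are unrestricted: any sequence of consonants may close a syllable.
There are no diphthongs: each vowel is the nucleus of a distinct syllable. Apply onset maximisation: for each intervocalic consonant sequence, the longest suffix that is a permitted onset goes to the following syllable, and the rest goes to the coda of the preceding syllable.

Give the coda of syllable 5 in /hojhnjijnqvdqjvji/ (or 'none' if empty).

Vowels present: o, i, q, q, i; each is a nucleus, giving 5 syllables.
/o…i/ gap (V1→V2): cluster /jhnj/ — the longest permitted-onset suffix is /nj/; onset = /nj/, preceding coda = /jh/.
/i…q/ gap (V2→V3): /jn/; trying suffixes from longest down, /n/ is the first permitted one, so coda /j/ | onset /n/.
/q…q/ gap (V3→V4): /vd/ — longest licit onset from the right is /d/, leaving /v/ as coda.
/q…i/ gap (V4→V5): /jvj/ splits as /j/ + /vj/ (/vj/ is the longest suffix that is a licit onset).
Result: hojh.njij.nqv.dqj.vji.
Syllable 5 is /vji/: onset /vj/, nucleus /i/, coda ∅.

none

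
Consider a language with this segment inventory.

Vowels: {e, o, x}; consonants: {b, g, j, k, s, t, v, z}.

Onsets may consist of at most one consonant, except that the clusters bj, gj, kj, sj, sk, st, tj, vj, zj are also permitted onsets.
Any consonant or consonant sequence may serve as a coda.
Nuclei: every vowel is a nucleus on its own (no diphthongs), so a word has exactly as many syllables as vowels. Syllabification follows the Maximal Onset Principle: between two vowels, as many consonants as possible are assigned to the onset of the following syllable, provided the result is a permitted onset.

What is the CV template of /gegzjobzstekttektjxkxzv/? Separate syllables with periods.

Nuclei (vowels): e, o, e, e, x, x → 6 syllables.
/e…o/ gap (V1→V2): /gzj/; trying suffixes from longest down, /zj/ is the first permitted one, so coda /g/ | onset /zj/.
/o…e/ gap (V2→V3): /bzst/; trying suffixes from longest down, /st/ is the first permitted one, so coda /bz/ | onset /st/.
/e…e/ gap (V3→V4): /ktt/; trying suffixes from longest down, /t/ is the first permitted one, so coda /kt/ | onset /t/.
/e…x/ gap (V4→V5): /ktj/ — longest licit onset from the right is /tj/, leaving /k/ as coda.
/x…x/ gap (V5→V6): just /k/ — single C goes to the following onset.
Putting it together: geg.zjobz.stekt.tek.tjx.kxzv.
Mapping each syllable to C/V: /geg/ → CVC, /zjobz/ → CCVCC, /stekt/ → CCVCC, /tek/ → CVC, /tjx/ → CCV, /kxzv/ → CVCC.

CVC.CCVCC.CCVCC.CVC.CCV.CVCC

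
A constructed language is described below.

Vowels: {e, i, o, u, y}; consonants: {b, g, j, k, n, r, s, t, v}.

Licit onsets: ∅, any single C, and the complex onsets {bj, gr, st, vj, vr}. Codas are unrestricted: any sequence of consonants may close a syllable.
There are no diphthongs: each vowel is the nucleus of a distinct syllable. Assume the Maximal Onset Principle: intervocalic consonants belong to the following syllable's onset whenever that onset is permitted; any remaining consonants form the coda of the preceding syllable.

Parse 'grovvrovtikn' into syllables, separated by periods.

The vowels are o, o, i — 3 nuclei, so 3 syllables.
σ1/σ2 boundary: cluster /vvr/ — the longest permitted-onset suffix is /vr/; onset = /vr/, preceding coda = /v/.
σ2/σ3 boundary: /vt/; trying suffixes from longest down, /t/ is the first permitted one, so coda /v/ | onset /t/.

grov.vrov.tikn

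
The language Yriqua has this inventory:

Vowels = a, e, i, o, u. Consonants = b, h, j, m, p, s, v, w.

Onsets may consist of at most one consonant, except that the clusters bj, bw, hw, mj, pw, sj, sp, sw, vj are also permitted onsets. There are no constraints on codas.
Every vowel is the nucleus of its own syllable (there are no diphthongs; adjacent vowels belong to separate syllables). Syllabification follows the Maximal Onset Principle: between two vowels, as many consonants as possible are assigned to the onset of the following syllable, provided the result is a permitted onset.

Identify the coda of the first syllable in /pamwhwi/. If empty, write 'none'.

mw

Nuclei (vowels): a, i → 2 syllables.
σ1/σ2 boundary: /mwhw/ — longest licit onset from the right is /hw/, leaving /mw/ as coda.
Syllabification: pamw.hwi.
Syllable 1 is /pamw/: onset /p/, nucleus /a/, coda /mw/.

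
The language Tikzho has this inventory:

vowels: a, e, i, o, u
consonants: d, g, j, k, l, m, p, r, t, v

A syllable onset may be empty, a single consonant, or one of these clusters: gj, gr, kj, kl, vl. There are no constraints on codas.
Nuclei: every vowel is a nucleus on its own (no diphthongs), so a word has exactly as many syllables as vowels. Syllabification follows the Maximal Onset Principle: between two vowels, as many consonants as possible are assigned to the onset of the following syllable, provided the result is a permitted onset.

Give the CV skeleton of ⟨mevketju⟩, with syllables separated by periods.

CVC.CVC.CV

Vowels present: e, e, u; each is a nucleus, giving 3 syllables.
/e…e/ gap (V1→V2): /vk/ splits as /v/ + /k/ (/k/ is the longest suffix that is a licit onset).
/e…u/ gap (V2→V3): /tj/ — longest licit onset from the right is /j/, leaving /t/ as coda.
Putting it together: mev.ket.ju.
Mapping each syllable to C/V: /mev/ → CVC, /ket/ → CVC, /ju/ → CV.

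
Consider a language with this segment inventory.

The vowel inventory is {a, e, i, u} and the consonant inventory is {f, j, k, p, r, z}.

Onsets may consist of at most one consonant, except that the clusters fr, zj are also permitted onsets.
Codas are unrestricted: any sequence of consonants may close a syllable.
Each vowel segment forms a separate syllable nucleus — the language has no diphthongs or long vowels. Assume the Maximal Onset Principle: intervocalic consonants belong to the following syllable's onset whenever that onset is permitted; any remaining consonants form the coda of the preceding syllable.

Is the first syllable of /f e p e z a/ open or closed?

The vowels are e, e, a — 3 nuclei, so 3 syllables.
σ1/σ2 boundary: /p/ → onset of the next syllable (single consonants are always licit onsets).
σ2/σ3 boundary: /z/ is a single consonant, so it becomes the next onset.
So the parse is fe.pe.za.
Syllable 1 is /fe/; it ends in its nucleus with no coda, so it is open.

open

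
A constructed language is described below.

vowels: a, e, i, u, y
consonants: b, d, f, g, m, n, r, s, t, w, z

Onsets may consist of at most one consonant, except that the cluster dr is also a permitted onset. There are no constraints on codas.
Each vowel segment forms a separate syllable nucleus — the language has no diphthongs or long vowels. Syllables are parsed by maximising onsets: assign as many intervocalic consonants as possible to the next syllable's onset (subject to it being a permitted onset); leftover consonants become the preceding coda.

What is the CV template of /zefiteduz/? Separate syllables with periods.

Nuclei (vowels): e, i, e, u → 4 syllables.
V1 /e/ – V2 /i/: /f/ → onset of the next syllable (single consonants are always licit onsets).
V2 /i/ – V3 /e/: /t/ → onset of the next syllable (single consonants are always licit onsets).
V3 /e/ – V4 /u/: /d/ → onset of the next syllable (single consonants are always licit onsets).
So the parse is ze.fi.te.duz.
Mapping each syllable to C/V: /ze/ → CV, /fi/ → CV, /te/ → CV, /duz/ → CVC.

CV.CV.CV.CVC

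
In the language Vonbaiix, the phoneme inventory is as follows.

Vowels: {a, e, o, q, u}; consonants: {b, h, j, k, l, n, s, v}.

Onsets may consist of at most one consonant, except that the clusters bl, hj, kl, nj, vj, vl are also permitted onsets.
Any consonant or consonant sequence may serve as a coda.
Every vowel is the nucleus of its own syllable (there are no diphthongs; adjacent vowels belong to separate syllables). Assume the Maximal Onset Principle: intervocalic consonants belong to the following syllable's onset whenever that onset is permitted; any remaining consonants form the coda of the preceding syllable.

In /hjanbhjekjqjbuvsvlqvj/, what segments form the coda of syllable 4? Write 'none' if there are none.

Nuclei (vowels): a, e, q, u, q → 5 syllables.
V1 /a/ – V2 /e/: cluster /nbhj/ — the longest permitted-onset suffix is /hj/; onset = /hj/, preceding coda = /nb/.
V2 /e/ – V3 /q/: /kj/ splits as /k/ + /j/ (/j/ is the longest suffix that is a licit onset).
V3 /q/ – V4 /u/: /jb/ — longest licit onset from the right is /b/, leaving /j/ as coda.
V4 /u/ – V5 /q/: /vsvl/; trying suffixes from longest down, /vl/ is the first permitted one, so coda /vs/ | onset /vl/.
So the parse is hjanb.hjek.jqj.buvs.vlqvj.
Syllable 4 is /buvs/: onset /b/, nucleus /u/, coda /vs/.

vs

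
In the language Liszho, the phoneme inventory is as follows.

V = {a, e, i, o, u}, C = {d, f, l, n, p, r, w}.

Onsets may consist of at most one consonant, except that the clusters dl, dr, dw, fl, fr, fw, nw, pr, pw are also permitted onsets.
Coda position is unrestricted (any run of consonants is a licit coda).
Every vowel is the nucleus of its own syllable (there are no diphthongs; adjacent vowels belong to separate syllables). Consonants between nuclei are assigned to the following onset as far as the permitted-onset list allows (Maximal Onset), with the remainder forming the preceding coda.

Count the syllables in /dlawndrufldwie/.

4

Vowels present: a, u, i, e; each is a nucleus, giving 4 syllables.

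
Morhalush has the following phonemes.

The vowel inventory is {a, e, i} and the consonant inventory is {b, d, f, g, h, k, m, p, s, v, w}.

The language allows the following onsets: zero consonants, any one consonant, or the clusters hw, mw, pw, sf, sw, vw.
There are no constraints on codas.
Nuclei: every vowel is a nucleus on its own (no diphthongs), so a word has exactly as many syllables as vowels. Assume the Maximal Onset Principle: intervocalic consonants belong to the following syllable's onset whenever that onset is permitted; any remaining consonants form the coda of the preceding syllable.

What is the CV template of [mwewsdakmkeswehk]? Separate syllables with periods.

CCVCC.CVCC.CV.CCVCC

Nuclei (vowels): e, a, e, e → 4 syllables.
V1 /e/ – V2 /a/: /wsd/ — longest licit onset from the right is /d/, leaving /ws/ as coda.
V2 /a/ – V3 /e/: /kmk/; trying suffixes from longest down, /k/ is the first permitted one, so coda /km/ | onset /k/.
V3 /e/ – V4 /e/: cluster /sw/ — /sw/ is itself a permitted onset, so the whole cluster goes right; preceding coda = ∅.
Putting it together: mwews.dakm.ke.swehk.
Mapping each syllable to C/V: /mwews/ → CCVCC, /dakm/ → CVCC, /ke/ → CV, /swehk/ → CCVCC.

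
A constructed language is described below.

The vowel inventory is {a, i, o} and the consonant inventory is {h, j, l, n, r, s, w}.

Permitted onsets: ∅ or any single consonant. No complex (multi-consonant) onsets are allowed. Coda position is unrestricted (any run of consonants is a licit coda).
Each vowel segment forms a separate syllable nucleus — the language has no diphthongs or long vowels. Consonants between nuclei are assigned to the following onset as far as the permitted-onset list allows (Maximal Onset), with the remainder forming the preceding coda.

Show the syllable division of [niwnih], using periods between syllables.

niw.nih

Vowels present: i, i; each is a nucleus, giving 2 syllables.
Between /i/ (V1) and /i/ (V2): /wn/; trying suffixes from longest down, /n/ is the first permitted one, so coda /w/ | onset /n/.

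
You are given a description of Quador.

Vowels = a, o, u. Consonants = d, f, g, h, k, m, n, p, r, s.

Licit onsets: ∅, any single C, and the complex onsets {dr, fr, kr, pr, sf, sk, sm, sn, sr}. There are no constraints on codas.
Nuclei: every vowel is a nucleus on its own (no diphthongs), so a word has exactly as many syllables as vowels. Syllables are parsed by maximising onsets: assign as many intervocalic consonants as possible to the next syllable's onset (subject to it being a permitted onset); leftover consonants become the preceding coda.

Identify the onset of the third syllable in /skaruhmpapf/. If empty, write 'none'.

p

The vowels are a, u, a — 3 nuclei, so 3 syllables.
V1 /a/ – V2 /u/: /r/ → onset of the next syllable (single consonants are always licit onsets).
V2 /u/ – V3 /a/: /hmp/ — longest licit onset from the right is /p/, leaving /hm/ as coda.
Result: ska.ruhm.papf.
Syllable 3 is /papf/: onset /p/, nucleus /a/, coda /pf/.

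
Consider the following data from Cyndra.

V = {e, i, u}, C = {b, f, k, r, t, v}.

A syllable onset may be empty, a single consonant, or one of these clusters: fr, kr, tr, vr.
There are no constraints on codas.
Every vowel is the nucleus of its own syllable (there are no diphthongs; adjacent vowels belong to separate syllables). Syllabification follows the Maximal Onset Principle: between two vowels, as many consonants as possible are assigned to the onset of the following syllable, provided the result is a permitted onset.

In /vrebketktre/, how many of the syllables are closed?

2

The vowels are e, e, e — 3 nuclei, so 3 syllables.
/e…e/ gap (V1→V2): /bk/ — longest licit onset from the right is /k/, leaving /b/ as coda.
/e…e/ gap (V2→V3): /tktr/ splits as /tk/ + /tr/ (/tr/ is the longest suffix that is a licit onset).
Result: vreb.ketk.tre.
Classifying each syllable: /vreb/ (closed), /ketk/ (closed), /tre/ (open).
Closed syllables: 2.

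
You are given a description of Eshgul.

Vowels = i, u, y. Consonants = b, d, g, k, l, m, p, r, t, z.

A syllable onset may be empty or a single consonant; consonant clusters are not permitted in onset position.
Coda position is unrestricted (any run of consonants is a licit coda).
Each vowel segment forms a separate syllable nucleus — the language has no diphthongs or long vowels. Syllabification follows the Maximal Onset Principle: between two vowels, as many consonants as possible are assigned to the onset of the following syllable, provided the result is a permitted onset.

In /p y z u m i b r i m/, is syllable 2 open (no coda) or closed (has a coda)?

The vowels are y, u, i, i — 4 nuclei, so 4 syllables.
V1 /y/ – V2 /u/: just /z/ — single C goes to the following onset.
V2 /u/ – V3 /i/: just /m/ — single C goes to the following onset.
V3 /i/ – V4 /i/: /br/ — longest licit onset from the right is /r/, leaving /b/ as coda.
So the parse is py.zu.mib.rim.
Syllable 2 is /zu/; it ends in its nucleus with no coda, so it is open.

open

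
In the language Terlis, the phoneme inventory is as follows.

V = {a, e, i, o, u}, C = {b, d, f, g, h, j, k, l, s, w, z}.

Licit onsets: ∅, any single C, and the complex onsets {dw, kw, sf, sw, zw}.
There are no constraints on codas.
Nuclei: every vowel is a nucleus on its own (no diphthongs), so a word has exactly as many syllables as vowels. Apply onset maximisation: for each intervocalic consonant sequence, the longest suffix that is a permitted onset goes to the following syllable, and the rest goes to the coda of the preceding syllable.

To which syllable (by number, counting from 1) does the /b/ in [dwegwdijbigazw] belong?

The vowels are e, i, i, a — 4 nuclei, so 4 syllables.
/e…i/ gap (V1→V2): /gwd/ — longest licit onset from the right is /d/, leaving /gw/ as coda.
/i…i/ gap (V2→V3): /jb/ splits as /j/ + /b/ (/b/ is the longest suffix that is a licit onset).
/i…a/ gap (V3→V4): /g/ → onset of the next syllable (single consonants are always licit onsets).
Putting it together: dwegw.dij.bi.gazw.
The /b/ is in the onset of syllable 3 (/bi/).

3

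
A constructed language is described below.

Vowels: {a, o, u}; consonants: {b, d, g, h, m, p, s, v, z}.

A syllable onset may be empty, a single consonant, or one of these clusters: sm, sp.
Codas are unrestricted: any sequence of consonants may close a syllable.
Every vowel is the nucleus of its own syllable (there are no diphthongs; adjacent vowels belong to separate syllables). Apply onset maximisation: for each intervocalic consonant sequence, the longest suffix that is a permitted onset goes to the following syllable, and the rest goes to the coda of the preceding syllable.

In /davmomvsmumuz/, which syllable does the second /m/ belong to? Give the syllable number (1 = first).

The vowels are a, o, u, u — 4 nuclei, so 4 syllables.
σ1/σ2 boundary: cluster /vm/ — the longest permitted-onset suffix is /m/; onset = /m/, preceding coda = /v/.
σ2/σ3 boundary: cluster /mvsm/ — the longest permitted-onset suffix is /sm/; onset = /sm/, preceding coda = /mv/.
σ3/σ4 boundary: /m/ → onset of the next syllable (single consonants are always licit onsets).
Syllabification: dav.momv.smu.muz.
The second /m/ is in the coda of syllable 2 (/momv/).

2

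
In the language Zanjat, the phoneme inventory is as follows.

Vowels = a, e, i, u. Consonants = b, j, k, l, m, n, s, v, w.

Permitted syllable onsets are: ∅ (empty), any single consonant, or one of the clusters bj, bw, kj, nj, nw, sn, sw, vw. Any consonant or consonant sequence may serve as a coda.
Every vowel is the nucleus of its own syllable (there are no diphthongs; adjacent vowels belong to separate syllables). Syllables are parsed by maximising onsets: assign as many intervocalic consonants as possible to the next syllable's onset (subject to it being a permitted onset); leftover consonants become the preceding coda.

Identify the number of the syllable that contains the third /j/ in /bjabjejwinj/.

Nuclei (vowels): a, e, i → 3 syllables.
V1 /a/ – V2 /e/: /bj/ — entire cluster is a permitted onset → onset /bj/, coda ∅.
V2 /e/ – V3 /i/: /jw/ splits as /j/ + /w/ (/w/ is the longest suffix that is a licit onset).
Syllabification: bja.bjej.winj.
The third /j/ is in the coda of syllable 2 (/bjej/).

2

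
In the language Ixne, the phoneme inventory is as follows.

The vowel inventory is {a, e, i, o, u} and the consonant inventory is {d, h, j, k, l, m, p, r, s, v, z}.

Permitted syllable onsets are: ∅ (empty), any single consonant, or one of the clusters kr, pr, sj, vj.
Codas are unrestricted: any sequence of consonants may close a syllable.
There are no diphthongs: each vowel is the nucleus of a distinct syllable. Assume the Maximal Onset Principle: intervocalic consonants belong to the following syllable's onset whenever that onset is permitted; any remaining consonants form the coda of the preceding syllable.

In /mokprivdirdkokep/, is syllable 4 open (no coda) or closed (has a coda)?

open

The vowels are o, i, i, o, e — 5 nuclei, so 5 syllables.
Between /o/ (V1) and /i/ (V2): /kpr/ splits as /k/ + /pr/ (/pr/ is the longest suffix that is a licit onset).
Between /i/ (V2) and /i/ (V3): /vd/; trying suffixes from longest down, /d/ is the first permitted one, so coda /v/ | onset /d/.
Between /i/ (V3) and /o/ (V4): cluster /rdk/ — the longest permitted-onset suffix is /k/; onset = /k/, preceding coda = /rd/.
Between /o/ (V4) and /e/ (V5): just /k/ — single C goes to the following onset.
Putting it together: mok.priv.dird.ko.kep.
Syllable 4 is /ko/; it ends in its nucleus with no coda, so it is open.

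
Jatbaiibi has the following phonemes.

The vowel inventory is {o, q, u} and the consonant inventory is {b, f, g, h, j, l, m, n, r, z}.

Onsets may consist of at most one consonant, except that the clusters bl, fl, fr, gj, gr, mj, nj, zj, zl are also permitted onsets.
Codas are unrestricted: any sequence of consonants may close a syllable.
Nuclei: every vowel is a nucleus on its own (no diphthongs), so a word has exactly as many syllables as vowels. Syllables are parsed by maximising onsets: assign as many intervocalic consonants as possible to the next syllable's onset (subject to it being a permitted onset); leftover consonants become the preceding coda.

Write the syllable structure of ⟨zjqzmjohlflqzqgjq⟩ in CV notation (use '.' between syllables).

CCVC.CCVCC.CCV.CV.CCV

Nuclei (vowels): q, o, q, q, q → 5 syllables.
σ1/σ2 boundary: /zmj/ splits as /z/ + /mj/ (/mj/ is the longest suffix that is a licit onset).
σ2/σ3 boundary: cluster /hlfl/ — the longest permitted-onset suffix is /fl/; onset = /fl/, preceding coda = /hl/.
σ3/σ4 boundary: /z/ → onset of the next syllable (single consonants are always licit onsets).
σ4/σ5 boundary: /gj/ is a licit onset in full, so it all attaches to the next syllable.
So the parse is zjqz.mjohl.flq.zq.gjq.
Mapping each syllable to C/V: /zjqz/ → CCVC, /mjohl/ → CCVCC, /flq/ → CCV, /zq/ → CV, /gjq/ → CCV.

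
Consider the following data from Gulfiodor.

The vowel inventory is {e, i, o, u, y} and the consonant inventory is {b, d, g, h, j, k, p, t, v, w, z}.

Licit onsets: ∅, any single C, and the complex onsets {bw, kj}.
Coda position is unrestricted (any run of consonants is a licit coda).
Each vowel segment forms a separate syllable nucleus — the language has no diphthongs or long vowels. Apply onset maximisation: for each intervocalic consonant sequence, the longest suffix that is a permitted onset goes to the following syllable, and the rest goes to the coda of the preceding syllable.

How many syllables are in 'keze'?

The vowels are e, e — 2 nuclei, so 2 syllables.

2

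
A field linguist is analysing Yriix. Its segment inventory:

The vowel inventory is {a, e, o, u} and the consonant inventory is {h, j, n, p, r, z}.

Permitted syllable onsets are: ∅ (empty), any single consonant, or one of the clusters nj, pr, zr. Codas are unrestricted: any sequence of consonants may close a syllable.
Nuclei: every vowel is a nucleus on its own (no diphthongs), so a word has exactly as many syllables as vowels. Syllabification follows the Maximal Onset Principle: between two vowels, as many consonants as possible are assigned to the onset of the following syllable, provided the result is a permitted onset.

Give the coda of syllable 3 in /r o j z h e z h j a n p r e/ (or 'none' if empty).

n

Vowels present: o, e, a, e; each is a nucleus, giving 4 syllables.
Between /o/ (V1) and /e/ (V2): /jzh/; trying suffixes from longest down, /h/ is the first permitted one, so coda /jz/ | onset /h/.
Between /e/ (V2) and /a/ (V3): /zhj/ — longest licit onset from the right is /j/, leaving /zh/ as coda.
Between /a/ (V3) and /e/ (V4): cluster /npr/ — the longest permitted-onset suffix is /pr/; onset = /pr/, preceding coda = /n/.
Result: rojz.hezh.jan.pre.
Syllable 3 is /jan/: onset /j/, nucleus /a/, coda /n/.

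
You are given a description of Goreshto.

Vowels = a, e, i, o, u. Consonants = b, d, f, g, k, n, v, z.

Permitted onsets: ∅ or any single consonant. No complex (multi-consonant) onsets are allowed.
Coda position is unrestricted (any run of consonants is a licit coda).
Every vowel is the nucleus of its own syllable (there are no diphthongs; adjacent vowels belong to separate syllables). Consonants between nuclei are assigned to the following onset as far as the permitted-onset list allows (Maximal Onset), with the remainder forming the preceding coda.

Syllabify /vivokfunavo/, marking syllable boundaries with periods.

Vowels present: i, o, u, a, o; each is a nucleus, giving 5 syllables.
Between /i/ (V1) and /o/ (V2): /v/ is a single consonant, so it becomes the next onset.
Between /o/ (V2) and /u/ (V3): /kf/; trying suffixes from longest down, /f/ is the first permitted one, so coda /k/ | onset /f/.
Between /u/ (V3) and /a/ (V4): /n/ → onset of the next syllable (single consonants are always licit onsets).
Between /a/ (V4) and /o/ (V5): just /v/ — single C goes to the following onset.

vi.vok.fu.na.vo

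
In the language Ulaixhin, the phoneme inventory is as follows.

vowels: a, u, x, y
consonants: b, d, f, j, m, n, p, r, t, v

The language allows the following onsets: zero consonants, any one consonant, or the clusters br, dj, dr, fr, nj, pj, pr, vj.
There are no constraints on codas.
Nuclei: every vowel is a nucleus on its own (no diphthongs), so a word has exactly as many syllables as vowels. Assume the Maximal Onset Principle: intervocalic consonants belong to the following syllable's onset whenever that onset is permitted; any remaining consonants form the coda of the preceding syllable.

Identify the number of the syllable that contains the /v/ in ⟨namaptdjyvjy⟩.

Vowels present: a, a, y, y; each is a nucleus, giving 4 syllables.
/a…a/ gap (V1→V2): just /m/ — single C goes to the following onset.
/a…y/ gap (V2→V3): /ptdj/ splits as /pt/ + /dj/ (/dj/ is the longest suffix that is a licit onset).
/y…y/ gap (V3→V4): /vj/ — entire cluster is a permitted onset → onset /vj/, coda ∅.
Putting it together: na.mapt.djy.vjy.
The /v/ is in the onset of syllable 4 (/vjy/).

4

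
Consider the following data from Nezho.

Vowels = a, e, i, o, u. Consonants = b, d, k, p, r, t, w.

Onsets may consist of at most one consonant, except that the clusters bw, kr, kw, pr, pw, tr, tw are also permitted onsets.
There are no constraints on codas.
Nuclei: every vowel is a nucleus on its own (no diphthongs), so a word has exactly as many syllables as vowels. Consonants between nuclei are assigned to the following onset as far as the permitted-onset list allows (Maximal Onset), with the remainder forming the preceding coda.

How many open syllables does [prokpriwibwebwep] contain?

3

Nuclei (vowels): o, i, i, e, e → 5 syllables.
σ1/σ2 boundary: /kpr/; trying suffixes from longest down, /pr/ is the first permitted one, so coda /k/ | onset /pr/.
σ2/σ3 boundary: /w/ is a single consonant, so it becomes the next onset.
σ3/σ4 boundary: cluster /bw/ — /bw/ is itself a permitted onset, so the whole cluster goes right; preceding coda = ∅.
σ4/σ5 boundary: /bw/ is a licit onset in full, so it all attaches to the next syllable.
Syllabification: prok.pri.wi.bwe.bwep.
Classifying each syllable: /prok/ (closed), /pri/ (open), /wi/ (open), /bwe/ (open), /bwep/ (closed).
Open syllables: 3.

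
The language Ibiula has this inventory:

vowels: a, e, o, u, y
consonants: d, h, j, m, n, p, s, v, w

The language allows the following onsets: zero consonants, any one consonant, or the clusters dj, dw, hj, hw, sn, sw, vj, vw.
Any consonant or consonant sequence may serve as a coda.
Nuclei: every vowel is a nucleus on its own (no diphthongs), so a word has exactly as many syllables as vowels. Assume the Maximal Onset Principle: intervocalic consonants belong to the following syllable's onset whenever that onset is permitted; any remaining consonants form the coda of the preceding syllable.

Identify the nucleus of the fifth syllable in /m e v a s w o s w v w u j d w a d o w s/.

Nuclei (vowels): e, a, o, u, a, o → 6 syllables.
The fifth nucleus (vowel 5 from the left) is /a/.

a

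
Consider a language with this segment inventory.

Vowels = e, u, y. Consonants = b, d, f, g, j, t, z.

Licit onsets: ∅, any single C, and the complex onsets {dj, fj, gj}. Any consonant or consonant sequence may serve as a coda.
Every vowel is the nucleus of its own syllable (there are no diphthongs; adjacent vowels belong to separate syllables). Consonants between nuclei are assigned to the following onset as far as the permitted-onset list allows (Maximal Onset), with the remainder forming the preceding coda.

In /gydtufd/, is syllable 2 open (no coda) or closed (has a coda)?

closed

Nuclei (vowels): y, u → 2 syllables.
V1 /y/ – V2 /u/: cluster /dt/ — the longest permitted-onset suffix is /t/; onset = /t/, preceding coda = /d/.
Result: gyd.tufd.
Syllable 2 is /tufd/ with coda /fd/, so it is closed.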